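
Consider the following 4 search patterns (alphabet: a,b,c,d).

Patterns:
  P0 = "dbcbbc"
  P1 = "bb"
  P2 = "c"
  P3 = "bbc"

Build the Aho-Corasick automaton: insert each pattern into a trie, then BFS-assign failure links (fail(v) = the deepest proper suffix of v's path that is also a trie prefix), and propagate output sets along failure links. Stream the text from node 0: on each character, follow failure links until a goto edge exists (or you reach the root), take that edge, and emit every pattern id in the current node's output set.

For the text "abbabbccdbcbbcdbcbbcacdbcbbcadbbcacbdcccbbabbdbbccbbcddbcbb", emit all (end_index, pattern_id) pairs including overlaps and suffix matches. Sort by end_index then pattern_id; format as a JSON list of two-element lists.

Build:
Trie (insert patterns):
  0='ε' goto b→7 c→9 d→1
  1='d' goto b→2
  2='db' goto c→3
  3='dbc' goto b→4
  4='dbcb' goto b→5
  5='dbcbb' goto c→6
  6='dbcbbc' goto ·  ←P0
  7='b' goto b→8
  8='bb' goto c→10  ←P1
  9='c' goto ·  ←P2
  10='bbc' goto ·  ←P3

Failure links (BFS by depth):
  fail(1) 'd': from fail(0)=0 chase 'd': 0 ⇒ 0;  out=∅∪out(0)=∅
  fail(7) 'b': from fail(0)=0 chase 'b': 0 ⇒ 0;  out=∅∪out(0)=∅
  fail(9) 'c': from fail(0)=0 chase 'c': 0 ⇒ 0;  out={2}∪out(0)={2}
  fail(2) 'db': from fail(1)=0 chase 'b': 0 ⇒ 7;  out=∅∪out(7)=∅
  fail(8) 'bb': from fail(7)=0 chase 'b': 0 ⇒ 7;  out={1}∪out(7)={1}
  fail(3) 'dbc': from fail(2)=7 chase 'c': 7→0 ⇒ 9;  out=∅∪out(9)={2}
  fail(10) 'bbc': from fail(8)=7 chase 'c': 7→0 ⇒ 9;  out={3}∪out(9)={2,3}
  fail(4) 'dbcb': from fail(3)=9 chase 'b': 9→0 ⇒ 7;  out=∅∪out(7)=∅
  fail(5) 'dbcbb': from fail(4)=7 chase 'b': 7 ⇒ 8;  out=∅∪out(8)={1}
  fail(6) 'dbcbbc': from fail(5)=8 chase 'c': 8 ⇒ 10;  out={0}∪out(10)={0,2,3}

Text stream:
i=0 'a': node 0→0
i=1 'b': node 0→7
i=2 'b': node 7→8  emit P1@[1:2]
i=3 'a': node 8→0 (fail-walked)
i=4 'b': node 0→7
i=5 'b': node 7→8  emit P1@[4:5]
i=6 'c': node 8→10  emit P2@[6:6],P3@[4:6]
i=7 'c': node 10→9 (fail-walked)  emit P2@[7:7]
i=8 'd': node 9→1 (fail-walked)
i=9 'b': node 1→2
i=10 'c': node 2→3  emit P2@[10:10]
i=11 'b': node 3→4
i=12 'b': node 4→5  emit P1@[11:12]
i=13 'c': node 5→6  emit P0@[8:13],P2@[13:13],P3@[11:13]
i=14 'd': node 6→1 (fail-walked)
i=15 'b': node 1→2
i=16 'c': node 2→3  emit P2@[16:16]
i=17 'b': node 3→4
i=18 'b': node 4→5  emit P1@[17:18]
i=19 'c': node 5→6  emit P0@[14:19],P2@[19:19],P3@[17:19]
i=20 'a': node 6→0 (fail-walked)
i=21 'c': node 0→9  emit P2@[21:21]
i=22 'd': node 9→1 (fail-walked)
i=23 'b': node 1→2
i=24 'c': node 2→3  emit P2@[24:24]
i=25 'b': node 3→4
i=26 'b': node 4→5  emit P1@[25:26]
i=27 'c': node 5→6  emit P0@[22:27],P2@[27:27],P3@[25:27]
i=28 'a': node 6→0 (fail-walked)
i=29 'd': node 0→1
i=30 'b': node 1→2
i=31 'b': node 2→8 (fail-walked)  emit P1@[30:31]
i=32 'c': node 8→10  emit P2@[32:32],P3@[30:32]
i=33 'a': node 10→0 (fail-walked)
i=34 'c': node 0→9  emit P2@[34:34]
i=35 'b': node 9→7 (fail-walked)
i=36 'd': node 7→1 (fail-walked)
i=37 'c': node 1→9 (fail-walked)  emit P2@[37:37]
i=38 'c': node 9→9 (fail-walked)  emit P2@[38:38]
i=39 'c': node 9→9 (fail-walked)  emit P2@[39:39]
i=40 'b': node 9→7 (fail-walked)
i=41 'b': node 7→8  emit P1@[40:41]
i=42 'a': node 8→0 (fail-walked)
i=43 'b': node 0→7
i=44 'b': node 7→8  emit P1@[43:44]
i=45 'd': node 8→1 (fail-walked)
i=46 'b': node 1→2
i=47 'b': node 2→8 (fail-walked)  emit P1@[46:47]
i=48 'c': node 8→10  emit P2@[48:48],P3@[46:48]
i=49 'c': node 10→9 (fail-walked)  emit P2@[49:49]
i=50 'b': node 9→7 (fail-walked)
i=51 'b': node 7→8  emit P1@[50:51]
i=52 'c': node 8→10  emit P2@[52:52],P3@[50:52]
i=53 'd': node 10→1 (fail-walked)
i=54 'd': node 1→1 (fail-walked)
i=55 'b': node 1→2
i=56 'c': node 2→3  emit P2@[56:56]
i=57 'b': node 3→4
i=58 'b': node 4→5  emit P1@[57:58]

Result: [[2,1],[5,1],[6,2],[6,3],[7,2],[10,2],[12,1],[13,0],[13,2],[13,3],[16,2],[18,1],[19,0],[19,2],[19,3],[21,2],[24,2],[26,1],[27,0],[27,2],[27,3],[31,1],[32,2],[32,3],[34,2],[37,2],[38,2],[39,2],[41,1],[44,1],[47,1],[48,2],[48,3],[49,2],[51,1],[52,2],[52,3],[56,2],[58,1]]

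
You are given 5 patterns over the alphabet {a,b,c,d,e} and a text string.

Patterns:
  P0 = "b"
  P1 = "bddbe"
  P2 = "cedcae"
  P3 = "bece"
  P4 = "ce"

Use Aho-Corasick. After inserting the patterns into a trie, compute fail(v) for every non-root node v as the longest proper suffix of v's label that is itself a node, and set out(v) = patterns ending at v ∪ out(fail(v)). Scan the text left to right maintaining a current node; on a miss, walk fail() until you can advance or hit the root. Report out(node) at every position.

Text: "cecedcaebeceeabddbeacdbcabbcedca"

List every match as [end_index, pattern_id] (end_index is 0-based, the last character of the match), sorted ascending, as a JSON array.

Build:
Trie (insert patterns):
  0='ε' goto b→1 c→6
  1='b' goto d→2 e→12  ←P0
  2='bd' goto d→3
  3='bdd' goto b→4
  4='bddb' goto e→5
  5='bddbe' goto ·  ←P1
  6='c' goto e→7
  7='ce' goto d→8  ←P4
  8='ced' goto c→9
  9='cedc' goto a→10
  10='cedca' goto e→11
  11='cedcae' goto ·  ←P2
  12='be' goto c→13
  13='bec' goto e→14
  14='bece' goto ·  ←P3

Failure links (BFS by depth):
  n1('b'): parent n0 fail=0; on 'b' 0 → fail=0;  out {0}∪∅={0}
  n6('c'): parent n0 fail=0; on 'c' 0 → fail=0;  out ∅∪∅=∅
  n2('bd'): parent n1 fail=0; on 'd' 0 → fail=0;  out ∅∪∅=∅
  n7('ce'): parent n6 fail=0; on 'e' 0 → fail=0;  out {4}∪∅={4}
  n12('be'): parent n1 fail=0; on 'e' 0 → fail=0;  out ∅∪∅=∅
  n3('bdd'): parent n2 fail=0; on 'd' 0 → fail=0;  out ∅∪∅=∅
  n8('ced'): parent n7 fail=0; on 'd' 0 → fail=0;  out ∅∪∅=∅
  n13('bec'): parent n12 fail=0; on 'c' 0 → fail=6;  out ∅∪∅=∅
  n4('bddb'): parent n3 fail=0; on 'b' 0 → fail=1;  out ∅∪{0}={0}
  n9('cedc'): parent n8 fail=0; on 'c' 0 → fail=6;  out ∅∪∅=∅
  n14('bece'): parent n13 fail=6; on 'e' 6 → fail=7;  out {3}∪{4}={3,4}
  n5('bddbe'): parent n4 fail=1; on 'e' 1 → fail=12;  out {1}∪∅={1}
  n10('cedca'): parent n9 fail=6; on 'a' 6→0 → fail=0;  out ∅∪∅=∅
  n11('cedcae'): parent n10 fail=0; on 'e' 0 → fail=0;  out {2}∪∅={2}

Run:
[0] read 'c'  n0⇒n6
[1] read 'e'  n6⇒n7  → match P4@[0:1]
[2] read 'c'  n7⇒n6 (fail-walked)
[3] read 'e'  n6⇒n7  → match P4@[2:3]
[4] read 'd'  n7⇒n8
[5] read 'c'  n8⇒n9
[6] read 'a'  n9⇒n10
[7] read 'e'  n10⇒n11  → match P2@[2:7]
[8] read 'b'  n11⇒n1 (fail-walked)  → match P0@[8:8]
[9] read 'e'  n1⇒n12
[10] read 'c'  n12⇒n13
[11] read 'e'  n13⇒n14  → match P3@[8:11],P4@[10:11]
[12] read 'e'  n14⇒n0 (fail-walked)
[13] read 'a'  n0⇒n0
[14] read 'b'  n0⇒n1  → match P0@[14:14]
[15] read 'd'  n1⇒n2
[16] read 'd'  n2⇒n3
[17] read 'b'  n3⇒n4  → match P0@[17:17]
[18] read 'e'  n4⇒n5  → match P1@[14:18]
[19] read 'a'  n5⇒n0 (fail-walked)
[20] read 'c'  n0⇒n6
[21] read 'd'  n6⇒n0 (fail-walked)
[22] read 'b'  n0⇒n1  → match P0@[22:22]
[23] read 'c'  n1⇒n6 (fail-walked)
[24] read 'a'  n6⇒n0 (fail-walked)
[25] read 'b'  n0⇒n1  → match P0@[25:25]
[26] read 'b'  n1⇒n1 (fail-walked)  → match P0@[26:26]
[27] read 'c'  n1⇒n6 (fail-walked)
[28] read 'e'  n6⇒n7  → match P4@[27:28]
[29] read 'd'  n7⇒n8
[30] read 'c'  n8⇒n9
[31] read 'a'  n9⇒n10

All matches (sorted): [[1,4],[3,4],[7,2],[8,0],[11,3],[11,4],[14,0],[17,0],[18,1],[22,0],[25,0],[26,0],[28,4]]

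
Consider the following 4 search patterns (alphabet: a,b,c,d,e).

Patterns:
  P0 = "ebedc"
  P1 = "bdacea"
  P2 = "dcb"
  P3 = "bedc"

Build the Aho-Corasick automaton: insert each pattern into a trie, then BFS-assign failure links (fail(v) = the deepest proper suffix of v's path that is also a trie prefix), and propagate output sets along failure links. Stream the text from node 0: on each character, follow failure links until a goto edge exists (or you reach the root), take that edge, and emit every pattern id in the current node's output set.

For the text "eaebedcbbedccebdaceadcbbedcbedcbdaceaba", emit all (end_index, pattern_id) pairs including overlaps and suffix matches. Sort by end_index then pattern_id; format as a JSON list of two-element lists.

Construct AC machine:
Trie (insert patterns):
  n0 'ε': b→6 d→12 e→1
  n1 'e': b→2
  n2 'eb': e→3
  n3 'ebe': d→4
  n4 'ebed': c→5
  n5 'ebedc': ·  [P0 ends]
  n6 'b': d→7 e→15
  n7 'bd': a→8
  n8 'bda': c→9
  n9 'bdac': e→10
  n10 'bdace': a→11
  n11 'bdacea': ·  [P1 ends]
  n12 'd': c→13
  n13 'dc': b→14
  n14 'dcb': ·  [P2 ends]
  n15 'be': d→16
  n16 'bed': c→17
  n17 'bedc': ·  [P3 ends]

BFS fail/out derivation:
  n1('e'): parent n0 fail=0; on 'e' 0 → fail=0;  out ∅∪∅=∅
  n6('b'): parent n0 fail=0; on 'b' 0 → fail=0;  out ∅∪∅=∅
  n12('d'): parent n0 fail=0; on 'd' 0 → fail=0;  out ∅∪∅=∅
  n2('eb'): parent n1 fail=0; on 'b' 0 → fail=6;  out ∅∪∅=∅
  n7('bd'): parent n6 fail=0; on 'd' 0 → fail=12;  out ∅∪∅=∅
  n13('dc'): parent n12 fail=0; on 'c' 0 → fail=0;  out ∅∪∅=∅
  n15('be'): parent n6 fail=0; on 'e' 0 → fail=1;  out ∅∪∅=∅
  n3('ebe'): parent n2 fail=6; on 'e' 6 → fail=15;  out ∅∪∅=∅
  n8('bda'): parent n7 fail=12; on 'a' 12→0 → fail=0;  out ∅∪∅=∅
  n14('dcb'): parent n13 fail=0; on 'b' 0 → fail=6;  out {2}∪∅={2}
  n16('bed'): parent n15 fail=1; on 'd' 1→0 → fail=12;  out ∅∪∅=∅
  n4('ebed'): parent n3 fail=15; on 'd' 15 → fail=16;  out ∅∪∅=∅
  n9('bdac'): parent n8 fail=0; on 'c' 0 → fail=0;  out ∅∪∅=∅
  n17('bedc'): parent n16 fail=12; on 'c' 12 → fail=13;  out {3}∪∅={3}
  n5('ebedc'): parent n4 fail=16; on 'c' 16 → fail=17;  out {0}∪{3}={0,3}
  n10('bdace'): parent n9 fail=0; on 'e' 0 → fail=1;  out ∅∪∅=∅
  n11('bdacea'): parent n10 fail=1; on 'a' 1→0 → fail=0;  out {1}∪∅={1}

Text stream:
i=0 'e': node 0→1
i=1 'a': node 1→0 (via fail)
i=2 'e': node 0→1
i=3 'b': node 1→2
i=4 'e': node 2→3
i=5 'd': node 3→4
i=6 'c': node 4→5  ** P0@[2:6],P3@[3:6]
i=7 'b': node 5→14 (via fail)  ** P2@[5:7]
i=8 'b': node 14→6 (via fail)
i=9 'e': node 6→15
i=10 'd': node 15→16
i=11 'c': node 16→17  ** P3@[8:11]
i=12 'c': node 17→0 (via fail)
i=13 'e': node 0→1
i=14 'b': node 1→2
i=15 'd': node 2→7 (via fail)
i=16 'a': node 7→8
i=17 'c': node 8→9
i=18 'e': node 9→10
i=19 'a': node 10→11  ** P1@[14:19]
i=20 'd': node 11→12 (via fail)
i=21 'c': node 12→13
i=22 'b': node 13→14  ** P2@[20:22]
i=23 'b': node 14→6 (via fail)
i=24 'e': node 6→15
i=25 'd': node 15→16
i=26 'c': node 16→17  ** P3@[23:26]
i=27 'b': node 17→14 (via fail)  ** P2@[25:27]
i=28 'e': node 14→15 (via fail)
i=29 'd': node 15→16
i=30 'c': node 16→17  ** P3@[27:30]
i=31 'b': node 17→14 (via fail)  ** P2@[29:31]
i=32 'd': node 14→7 (via fail)
i=33 'a': node 7→8
i=34 'c': node 8→9
i=35 'e': node 9→10
i=36 'a': node 10→11  ** P1@[31:36]
i=37 'b': node 11→6 (via fail)
i=38 'a': node 6→0 (via fail)

Matches: [[6,0],[6,3],[7,2],[11,3],[19,1],[22,2],[26,3],[27,2],[30,3],[31,2],[36,1]]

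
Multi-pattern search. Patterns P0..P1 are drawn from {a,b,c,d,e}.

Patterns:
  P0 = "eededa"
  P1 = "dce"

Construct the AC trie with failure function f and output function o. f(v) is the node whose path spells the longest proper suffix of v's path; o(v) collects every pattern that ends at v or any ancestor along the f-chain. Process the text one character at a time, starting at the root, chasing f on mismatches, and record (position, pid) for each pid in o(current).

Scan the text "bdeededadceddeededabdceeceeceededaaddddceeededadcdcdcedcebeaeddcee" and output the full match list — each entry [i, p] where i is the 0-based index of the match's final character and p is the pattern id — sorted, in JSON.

Build automaton:
Trie nodes:
  0='ε' goto d→7 e→1
  1='e' goto e→2
  2='ee' goto d→3
  3='eed' goto e→4
  4='eede' goto d→5
  5='eeded' goto a→6
  6='eededa' goto ·  [P0 ends]
  7='d' goto c→8
  8='dc' goto e→9
  9='dce' goto ·  [P1 ends]

BFS fail/out derivation:
  n1('e'): parent n0 fail=0; on 'e' 0 → fail=0;  out ∅∪∅=∅
  n7('d'): parent n0 fail=0; on 'd' 0 → fail=0;  out ∅∪∅=∅
  n2('ee'): parent n1 fail=0; on 'e' 0 → fail=1;  out ∅∪∅=∅
  n8('dc'): parent n7 fail=0; on 'c' 0 → fail=0;  out ∅∪∅=∅
  n3('eed'): parent n2 fail=1; on 'd' 1→0 → fail=7;  out ∅∪∅=∅
  n9('dce'): parent n8 fail=0; on 'e' 0 → fail=1;  out {1}∪∅={1}
  n4('eede'): parent n3 fail=7; on 'e' 7→0 → fail=1;  out ∅∪∅=∅
  n5('eeded'): parent n4 fail=1; on 'd' 1→0 → fail=7;  out ∅∪∅=∅
  n6('eededa'): parent n5 fail=7; on 'a' 7→0 → fail=0;  out {0}∪∅={0}

Run:
[0] read 'b'  n0⇒n0
[1] read 'd'  n0⇒n7
[2] read 'e'  n7⇒n1 (via fail)
[3] read 'e'  n1⇒n2
[4] read 'd'  n2⇒n3
[5] read 'e'  n3⇒n4
[6] read 'd'  n4⇒n5
[7] read 'a'  n5⇒n6  ** P0@[2:7]
[8] read 'd'  n6⇒n7 (via fail)
[9] read 'c'  n7⇒n8
[10] read 'e'  n8⇒n9  ** P1@[8:10]
[11] read 'd'  n9⇒n7 (via fail)
[12] read 'd'  n7⇒n7 (via fail)
[13] read 'e'  n7⇒n1 (via fail)
[14] read 'e'  n1⇒n2
[15] read 'd'  n2⇒n3
[16] read 'e'  n3⇒n4
[17] read 'd'  n4⇒n5
[18] read 'a'  n5⇒n6  ** P0@[13:18]
[19] read 'b'  n6⇒n0 (via fail)
[20] read 'd'  n0⇒n7
[21] read 'c'  n7⇒n8
[22] read 'e'  n8⇒n9  ** P1@[20:22]
[23] read 'e'  n9⇒n2 (via fail)
[24] read 'c'  n2⇒n0 (via fail)
[25] read 'e'  n0⇒n1
[26] read 'e'  n1⇒n2
[27] read 'c'  n2⇒n0 (via fail)
[28] read 'e'  n0⇒n1
[29] read 'e'  n1⇒n2
[30] read 'd'  n2⇒n3
[31] read 'e'  n3⇒n4
[32] read 'd'  n4⇒n5
[33] read 'a'  n5⇒n6  ** P0@[28:33]
[34] read 'a'  n6⇒n0 (via fail)
[35] read 'd'  n0⇒n7
[36] read 'd'  n7⇒n7 (via fail)
[37] read 'd'  n7⇒n7 (via fail)
[38] read 'd'  n7⇒n7 (via fail)
[39] read 'c'  n7⇒n8
[40] read 'e'  n8⇒n9  ** P1@[38:40]
[41] read 'e'  n9⇒n2 (via fail)
[42] read 'e'  n2⇒n2 (via fail)
[43] read 'd'  n2⇒n3
[44] read 'e'  n3⇒n4
[45] read 'd'  n4⇒n5
[46] read 'a'  n5⇒n6  ** P0@[41:46]
[47] read 'd'  n6⇒n7 (via fail)
[48] read 'c'  n7⇒n8
[49] read 'd'  n8⇒n7 (via fail)
[50] read 'c'  n7⇒n8
[51] read 'd'  n8⇒n7 (via fail)
[52] read 'c'  n7⇒n8
[53] read 'e'  n8⇒n9  ** P1@[51:53]
[54] read 'd'  n9⇒n7 (via fail)
[55] read 'c'  n7⇒n8
[56] read 'e'  n8⇒n9  ** P1@[54:56]
[57] read 'b'  n9⇒n0 (via fail)
[58] read 'e'  n0⇒n1
[59] read 'a'  n1⇒n0 (via fail)
[60] read 'e'  n0⇒n1
[61] read 'd'  n1⇒n7 (via fail)
[62] read 'd'  n7⇒n7 (via fail)
[63] read 'c'  n7⇒n8
[64] read 'e'  n8⇒n9  ** P1@[62:64]
[65] read 'e'  n9⇒n2 (via fail)

Result: [[7,0],[10,1],[18,0],[22,1],[33,0],[40,1],[46,0],[53,1],[56,1],[64,1]]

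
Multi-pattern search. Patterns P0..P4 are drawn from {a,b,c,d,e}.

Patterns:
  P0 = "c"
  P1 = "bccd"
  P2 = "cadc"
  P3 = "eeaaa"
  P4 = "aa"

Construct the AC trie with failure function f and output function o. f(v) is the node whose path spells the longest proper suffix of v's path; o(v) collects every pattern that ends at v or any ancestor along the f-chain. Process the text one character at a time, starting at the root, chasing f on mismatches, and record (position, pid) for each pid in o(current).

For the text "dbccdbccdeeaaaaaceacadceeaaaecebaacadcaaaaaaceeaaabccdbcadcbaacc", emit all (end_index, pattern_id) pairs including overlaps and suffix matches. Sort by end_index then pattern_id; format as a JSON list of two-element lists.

Build automaton:
Trie nodes:
  n0 'ε': a→14 b→2 c→1 e→9
  n1 'c': a→6  ←P0
  n2 'b': c→3
  n3 'bc': c→4
  n4 'bcc': d→5
  n5 'bccd': ·  ←P1
  n6 'ca': d→7
  n7 'cad': c→8
  n8 'cadc': ·  ←P2
  n9 'e': e→10
  n10 'ee': a→11
  n11 'eea': a→12
  n12 'eeaa': a→13
  n13 'eeaaa': ·  ←P3
  n14 'a': a→15
  n15 'aa': ·  ←P4

BFS fail/out derivation:
  n1('c'): parent n0 fail=0; on 'c' 0 → fail=0;  out {0}∪∅={0}
  n2('b'): parent n0 fail=0; on 'b' 0 → fail=0;  out ∅∪∅=∅
  n9('e'): parent n0 fail=0; on 'e' 0 → fail=0;  out ∅∪∅=∅
  n14('a'): parent n0 fail=0; on 'a' 0 → fail=0;  out ∅∪∅=∅
  n3('bc'): parent n2 fail=0; on 'c' 0 → fail=1;  out ∅∪{0}={0}
  n6('ca'): parent n1 fail=0; on 'a' 0 → fail=14;  out ∅∪∅=∅
  n10('ee'): parent n9 fail=0; on 'e' 0 → fail=9;  out ∅∪∅=∅
  n15('aa'): parent n14 fail=0; on 'a' 0 → fail=14;  out {4}∪∅={4}
  n4('bcc'): parent n3 fail=1; on 'c' 1→0 → fail=1;  out ∅∪{0}={0}
  n7('cad'): parent n6 fail=14; on 'd' 14→0 → fail=0;  out ∅∪∅=∅
  n11('eea'): parent n10 fail=9; on 'a' 9→0 → fail=14;  out ∅∪∅=∅
  n5('bccd'): parent n4 fail=1; on 'd' 1→0 → fail=0;  out {1}∪∅={1}
  n8('cadc'): parent n7 fail=0; on 'c' 0 → fail=1;  out {2}∪{0}={0,2}
  n12('eeaa'): parent n11 fail=14; on 'a' 14 → fail=15;  out ∅∪{4}={4}
  n13('eeaaa'): parent n12 fail=15; on 'a' 15→14 → fail=15;  out {3}∪{4}={3,4}

Text stream:
[0] read 'd'  n0⇒n0
[1] read 'b'  n0⇒n2
[2] read 'c'  n2⇒n3  emit P0@[2:2]
[3] read 'c'  n3⇒n4  emit P0@[3:3]
[4] read 'd'  n4⇒n5  emit P1@[1:4]
[5] read 'b'  n5⇒n2 (via fail)
[6] read 'c'  n2⇒n3  emit P0@[6:6]
[7] read 'c'  n3⇒n4  emit P0@[7:7]
[8] read 'd'  n4⇒n5  emit P1@[5:8]
[9] read 'e'  n5⇒n9 (via fail)
[10] read 'e'  n9⇒n10
[11] read 'a'  n10⇒n11
[12] read 'a'  n11⇒n12  emit P4@[11:12]
[13] read 'a'  n12⇒n13  emit P3@[9:13],P4@[12:13]
[14] read 'a'  n13⇒n15 (via fail)  emit P4@[13:14]
[15] read 'a'  n15⇒n15 (via fail)  emit P4@[14:15]
[16] read 'c'  n15⇒n1 (via fail)  emit P0@[16:16]
[17] read 'e'  n1⇒n9 (via fail)
[18] read 'a'  n9⇒n14 (via fail)
[19] read 'c'  n14⇒n1 (via fail)  emit P0@[19:19]
[20] read 'a'  n1⇒n6
[21] read 'd'  n6⇒n7
[22] read 'c'  n7⇒n8  emit P0@[22:22],P2@[19:22]
[23] read 'e'  n8⇒n9 (via fail)
[24] read 'e'  n9⇒n10
[25] read 'a'  n10⇒n11
[26] read 'a'  n11⇒n12  emit P4@[25:26]
[27] read 'a'  n12⇒n13  emit P3@[23:27],P4@[26:27]
[28] read 'e'  n13⇒n9 (via fail)
[29] read 'c'  n9⇒n1 (via fail)  emit P0@[29:29]
[30] read 'e'  n1⇒n9 (via fail)
[31] read 'b'  n9⇒n2 (via fail)
[32] read 'a'  n2⇒n14 (via fail)
[33] read 'a'  n14⇒n15  emit P4@[32:33]
[34] read 'c'  n15⇒n1 (via fail)  emit P0@[34:34]
[35] read 'a'  n1⇒n6
[36] read 'd'  n6⇒n7
[37] read 'c'  n7⇒n8  emit P0@[37:37],P2@[34:37]
[38] read 'a'  n8⇒n6 (via fail)
[39] read 'a'  n6⇒n15 (via fail)  emit P4@[38:39]
[40] read 'a'  n15⇒n15 (via fail)  emit P4@[39:40]
[41] read 'a'  n15⇒n15 (via fail)  emit P4@[40:41]
[42] read 'a'  n15⇒n15 (via fail)  emit P4@[41:42]
[43] read 'a'  n15⇒n15 (via fail)  emit P4@[42:43]
[44] read 'c'  n15⇒n1 (via fail)  emit P0@[44:44]
[45] read 'e'  n1⇒n9 (via fail)
[46] read 'e'  n9⇒n10
[47] read 'a'  n10⇒n11
[48] read 'a'  n11⇒n12  emit P4@[47:48]
[49] read 'a'  n12⇒n13  emit P3@[45:49],P4@[48:49]
[50] read 'b'  n13⇒n2 (via fail)
[51] read 'c'  n2⇒n3  emit P0@[51:51]
[52] read 'c'  n3⇒n4  emit P0@[52:52]
[53] read 'd'  n4⇒n5  emit P1@[50:53]
[54] read 'b'  n5⇒n2 (via fail)
[55] read 'c'  n2⇒n3  emit P0@[55:55]
[56] read 'a'  n3⇒n6 (via fail)
[57] read 'd'  n6⇒n7
[58] read 'c'  n7⇒n8  emit P0@[58:58],P2@[55:58]
[59] read 'b'  n8⇒n2 (via fail)
[60] read 'a'  n2⇒n14 (via fail)
[61] read 'a'  n14⇒n15  emit P4@[60:61]
[62] read 'c'  n15⇒n1 (via fail)  emit P0@[62:62]
[63] read 'c'  n1⇒n1 (via fail)  emit P0@[63:63]

Matches: [[2,0],[3,0],[4,1],[6,0],[7,0],[8,1],[12,4],[13,3],[13,4],[14,4],[15,4],[16,0],[19,0],[22,0],[22,2],[26,4],[27,3],[27,4],[29,0],[33,4],[34,0],[37,0],[37,2],[39,4],[40,4],[41,4],[42,4],[43,4],[44,0],[48,4],[49,3],[49,4],[51,0],[52,0],[53,1],[55,0],[58,0],[58,2],[61,4],[62,0],[63,0]]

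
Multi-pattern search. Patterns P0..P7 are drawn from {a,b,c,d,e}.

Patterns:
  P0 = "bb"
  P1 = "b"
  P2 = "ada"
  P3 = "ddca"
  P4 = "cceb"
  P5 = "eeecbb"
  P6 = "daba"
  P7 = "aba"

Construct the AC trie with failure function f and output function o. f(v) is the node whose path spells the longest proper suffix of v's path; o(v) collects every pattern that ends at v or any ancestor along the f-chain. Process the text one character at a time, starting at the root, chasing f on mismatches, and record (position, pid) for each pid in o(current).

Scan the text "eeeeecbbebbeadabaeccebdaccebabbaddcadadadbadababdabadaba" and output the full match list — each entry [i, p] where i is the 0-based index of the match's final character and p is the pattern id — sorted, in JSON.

Construct AC machine:
Trie nodes:
  n0 'ε': a→3 b→1 c→10 d→6 e→14
  n1 'b': b→2  ←P1
  n2 'bb': ·  ←P0
  n3 'a': b→23 d→4
  n4 'ad': a→5
  n5 'ada': ·  ←P2
  n6 'd': a→20 d→7
  n7 'dd': c→8
  n8 'ddc': a→9
  n9 'ddca': ·  ←P3
  n10 'c': c→11
  n11 'cc': e→12
  n12 'cce': b→13
  n13 'cceb': ·  ←P4
  n14 'e': e→15
  n15 'ee': e→16
  n16 'eee': c→17
  n17 'eeec': b→18
  n18 'eeecb': b→19
  n19 'eeecbb': ·  ←P5
  n20 'da': b→21
  n21 'dab': a→22
  n22 'daba': ·  ←P6
  n23 'ab': a→24
  n24 'aba': ·  ←P7

BFS fail/out derivation:
  n1('b'): parent n0 fail=0; on 'b' 0 → fail=0;  out {1}∪∅={1}
  n3('a'): parent n0 fail=0; on 'a' 0 → fail=0;  out ∅∪∅=∅
  n6('d'): parent n0 fail=0; on 'd' 0 → fail=0;  out ∅∪∅=∅
  n10('c'): parent n0 fail=0; on 'c' 0 → fail=0;  out ∅∪∅=∅
  n14('e'): parent n0 fail=0; on 'e' 0 → fail=0;  out ∅∪∅=∅
  n2('bb'): parent n1 fail=0; on 'b' 0 → fail=1;  out {0}∪{1}={0,1}
  n4('ad'): parent n3 fail=0; on 'd' 0 → fail=6;  out ∅∪∅=∅
  n7('dd'): parent n6 fail=0; on 'd' 0 → fail=6;  out ∅∪∅=∅
  n11('cc'): parent n10 fail=0; on 'c' 0 → fail=10;  out ∅∪∅=∅
  n15('ee'): parent n14 fail=0; on 'e' 0 → fail=14;  out ∅∪∅=∅
  n20('da'): parent n6 fail=0; on 'a' 0 → fail=3;  out ∅∪∅=∅
  n23('ab'): parent n3 fail=0; on 'b' 0 → fail=1;  out ∅∪{1}={1}
  n5('ada'): parent n4 fail=6; on 'a' 6 → fail=20;  out {2}∪∅={2}
  n8('ddc'): parent n7 fail=6; on 'c' 6→0 → fail=10;  out ∅∪∅=∅
  n12('cce'): parent n11 fail=10; on 'e' 10→0 → fail=14;  out ∅∪∅=∅
  n16('eee'): parent n15 fail=14; on 'e' 14 → fail=15;  out ∅∪∅=∅
  n21('dab'): parent n20 fail=3; on 'b' 3 → fail=23;  out ∅∪{1}={1}
  n24('aba'): parent n23 fail=1; on 'a' 1→0 → fail=3;  out {7}∪∅={7}
  n9('ddca'): parent n8 fail=10; on 'a' 10→0 → fail=3;  out {3}∪∅={3}
  n13('cceb'): parent n12 fail=14; on 'b' 14→0 → fail=1;  out {4}∪{1}={1,4}
  n17('eeec'): parent n16 fail=15; on 'c' 15→14→0 → fail=10;  out ∅∪∅=∅
  n22('daba'): parent n21 fail=23; on 'a' 23 → fail=24;  out {6}∪{7}={6,7}
  n18('eeecb'): parent n17 fail=10; on 'b' 10→0 → fail=1;  out ∅∪{1}={1}
  n19('eeecbb'): parent n18 fail=1; on 'b' 1 → fail=2;  out {5}∪{0,1}={0,1,5}

Scan:
pos 0 'e': at 14
pos 1 'e': at 15
pos 2 'e': at 16
pos 3 'e': at 16 ·f
pos 4 'e': at 16 ·f
pos 5 'c': at 17
pos 6 'b': at 18  → match P1@[6:6]
pos 7 'b': at 19  → match P0@[6:7],P1@[7:7],P5@[2:7]
pos 8 'e': at 14 ·f
pos 9 'b': at 1 ·f  → match P1@[9:9]
pos 10 'b': at 2  → match P0@[9:10],P1@[10:10]
pos 11 'e': at 14 ·f
pos 12 'a': at 3 ·f
pos 13 'd': at 4
pos 14 'a': at 5  → match P2@[12:14]
pos 15 'b': at 21 ·f  → match P1@[15:15]
pos 16 'a': at 22  → match P6@[13:16],P7@[14:16]
pos 17 'e': at 14 ·f
pos 18 'c': at 10 ·f
pos 19 'c': at 11
pos 20 'e': at 12
pos 21 'b': at 13  → match P1@[21:21],P4@[18:21]
pos 22 'd': at 6 ·f
pos 23 'a': at 20
pos 24 'c': at 10 ·f
pos 25 'c': at 11
pos 26 'e': at 12
pos 27 'b': at 13  → match P1@[27:27],P4@[24:27]
pos 28 'a': at 3 ·f
pos 29 'b': at 23  → match P1@[29:29]
pos 30 'b': at 2 ·f  → match P0@[29:30],P1@[30:30]
pos 31 'a': at 3 ·f
pos 32 'd': at 4
pos 33 'd': at 7 ·f
pos 34 'c': at 8
pos 35 'a': at 9  → match P3@[32:35]
pos 36 'd': at 4 ·f
pos 37 'a': at 5  → match P2@[35:37]
pos 38 'd': at 4 ·f
pos 39 'a': at 5  → match P2@[37:39]
pos 40 'd': at 4 ·f
pos 41 'b': at 1 ·f  → match P1@[41:41]
pos 42 'a': at 3 ·f
pos 43 'd': at 4
pos 44 'a': at 5  → match P2@[42:44]
pos 45 'b': at 21 ·f  → match P1@[45:45]
pos 46 'a': at 22  → match P6@[43:46],P7@[44:46]
pos 47 'b': at 23 ·f  → match P1@[47:47]
pos 48 'd': at 6 ·f
pos 49 'a': at 20
pos 50 'b': at 21  → match P1@[50:50]
pos 51 'a': at 22  → match P6@[48:51],P7@[49:51]
pos 52 'd': at 4 ·f
pos 53 'a': at 5  → match P2@[51:53]
pos 54 'b': at 21 ·f  → match P1@[54:54]
pos 55 'a': at 22  → match P6@[52:55],P7@[53:55]

All matches (sorted): [[6,1],[7,0],[7,1],[7,5],[9,1],[10,0],[10,1],[14,2],[15,1],[16,6],[16,7],[21,1],[21,4],[27,1],[27,4],[29,1],[30,0],[30,1],[35,3],[37,2],[39,2],[41,1],[44,2],[45,1],[46,6],[46,7],[47,1],[50,1],[51,6],[51,7],[53,2],[54,1],[55,6],[55,7]]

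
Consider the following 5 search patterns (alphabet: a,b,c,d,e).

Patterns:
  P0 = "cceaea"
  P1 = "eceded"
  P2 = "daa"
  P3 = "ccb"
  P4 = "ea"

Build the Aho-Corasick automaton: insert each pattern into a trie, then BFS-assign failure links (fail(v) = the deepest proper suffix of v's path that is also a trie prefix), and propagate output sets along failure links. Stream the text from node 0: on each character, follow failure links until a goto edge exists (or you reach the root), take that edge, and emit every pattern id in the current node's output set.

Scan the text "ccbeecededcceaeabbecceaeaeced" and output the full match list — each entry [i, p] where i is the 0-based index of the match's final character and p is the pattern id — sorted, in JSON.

Build automaton:
Trie (insert patterns):
  n0 'ε': c→1 d→13 e→7
  n1 'c': c→2
  n2 'cc': b→16 e→3
  n3 'cce': a→4
  n4 'ccea': e→5
  n5 'cceae': a→6
  n6 'cceaea': ·  [P0 ends]
  n7 'e': a→17 c→8
  n8 'ec': e→9
  n9 'ece': d→10
  n10 'eced': e→11
  n11 'ecede': d→12
  n12 'eceded': ·  [P1 ends]
  n13 'd': a→14
  n14 'da': a→15
  n15 'daa': ·  [P2 ends]
  n16 'ccb': ·  [P3 ends]
  n17 'ea': ·  [P4 ends]

BFS fail/out derivation:
  fail(1) 'c': from fail(0)=0 chase 'c': 0 ⇒ 0;  out=∅∪out(0)=∅
  fail(7) 'e': from fail(0)=0 chase 'e': 0 ⇒ 0;  out=∅∪out(0)=∅
  fail(13) 'd': from fail(0)=0 chase 'd': 0 ⇒ 0;  out=∅∪out(0)=∅
  fail(2) 'cc': from fail(1)=0 chase 'c': 0 ⇒ 1;  out=∅∪out(1)=∅
  fail(8) 'ec': from fail(7)=0 chase 'c': 0 ⇒ 1;  out=∅∪out(1)=∅
  fail(14) 'da': from fail(13)=0 chase 'a': 0 ⇒ 0;  out=∅∪out(0)=∅
  fail(17) 'ea': from fail(7)=0 chase 'a': 0 ⇒ 0;  out={4}∪out(0)={4}
  fail(3) 'cce': from fail(2)=1 chase 'e': 1→0 ⇒ 7;  out=∅∪out(7)=∅
  fail(9) 'ece': from fail(8)=1 chase 'e': 1→0 ⇒ 7;  out=∅∪out(7)=∅
  fail(15) 'daa': from fail(14)=0 chase 'a': 0 ⇒ 0;  out={2}∪out(0)={2}
  fail(16) 'ccb': from fail(2)=1 chase 'b': 1→0 ⇒ 0;  out={3}∪out(0)={3}
  fail(4) 'ccea': from fail(3)=7 chase 'a': 7 ⇒ 17;  out=∅∪out(17)={4}
  fail(10) 'eced': from fail(9)=7 chase 'd': 7→0 ⇒ 13;  out=∅∪out(13)=∅
  fail(5) 'cceae': from fail(4)=17 chase 'e': 17→0 ⇒ 7;  out=∅∪out(7)=∅
  fail(11) 'ecede': from fail(10)=13 chase 'e': 13→0 ⇒ 7;  out=∅∪out(7)=∅
  fail(6) 'cceaea': from fail(5)=7 chase 'a': 7 ⇒ 17;  out={0}∪out(17)={0,4}
  fail(12) 'eceded': from fail(11)=7 chase 'd': 7→0 ⇒ 13;  out={1}∪out(13)={1}

Scan:
i=0 'c': node 0→1
i=1 'c': node 1→2
i=2 'b': node 2→16  ** P3@[0:2]
i=3 'e': node 16→7 (via fail)
i=4 'e': node 7→7 (via fail)
i=5 'c': node 7→8
i=6 'e': node 8→9
i=7 'd': node 9→10
i=8 'e': node 10→11
i=9 'd': node 11→12  ** P1@[4:9]
i=10 'c': node 12→1 (via fail)
i=11 'c': node 1→2
i=12 'e': node 2→3
i=13 'a': node 3→4  ** P4@[12:13]
i=14 'e': node 4→5
i=15 'a': node 5→6  ** P0@[10:15],P4@[14:15]
i=16 'b': node 6→0 (via fail)
i=17 'b': node 0→0
i=18 'e': node 0→7
i=19 'c': node 7→8
i=20 'c': node 8→2 (via fail)
i=21 'e': node 2→3
i=22 'a': node 3→4  ** P4@[21:22]
i=23 'e': node 4→5
i=24 'a': node 5→6  ** P0@[19:24],P4@[23:24]
i=25 'e': node 6→7 (via fail)
i=26 'c': node 7→8
i=27 'e': node 8→9
i=28 'd': node 9→10

Matches: [[2,3],[9,1],[13,4],[15,0],[15,4],[22,4],[24,0],[24,4]]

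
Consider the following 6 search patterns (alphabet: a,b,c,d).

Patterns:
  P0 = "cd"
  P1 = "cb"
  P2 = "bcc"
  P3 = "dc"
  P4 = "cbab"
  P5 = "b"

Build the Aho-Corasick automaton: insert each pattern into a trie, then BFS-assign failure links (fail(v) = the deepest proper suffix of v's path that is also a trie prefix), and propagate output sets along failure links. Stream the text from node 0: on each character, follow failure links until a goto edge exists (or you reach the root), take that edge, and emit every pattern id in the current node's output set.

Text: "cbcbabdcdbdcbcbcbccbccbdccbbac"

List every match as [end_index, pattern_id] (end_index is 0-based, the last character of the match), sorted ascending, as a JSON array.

Build automaton:
Trie (insert patterns):
  n0 'ε': b→4 c→1 d→7
  n1 'c': b→3 d→2
  n2 'cd': ·  [P0 ends]
  n3 'cb': a→9  [P1 ends]
  n4 'b': c→5  [P5 ends]
  n5 'bc': c→6
  n6 'bcc': ·  [P2 ends]
  n7 'd': c→8
  n8 'dc': ·  [P3 ends]
  n9 'cba': b→10
  n10 'cbab': ·  [P4 ends]

Failure links (BFS by depth):
  n1('c'): parent n0 fail=0; on 'c' 0 → fail=0;  out ∅∪∅=∅
  n4('b'): parent n0 fail=0; on 'b' 0 → fail=0;  out {5}∪∅={5}
  n7('d'): parent n0 fail=0; on 'd' 0 → fail=0;  out ∅∪∅=∅
  n2('cd'): parent n1 fail=0; on 'd' 0 → fail=7;  out {0}∪∅={0}
  n3('cb'): parent n1 fail=0; on 'b' 0 → fail=4;  out {1}∪{5}={1,5}
  n5('bc'): parent n4 fail=0; on 'c' 0 → fail=1;  out ∅∪∅=∅
  n8('dc'): parent n7 fail=0; on 'c' 0 → fail=1;  out {3}∪∅={3}
  n6('bcc'): parent n5 fail=1; on 'c' 1→0 → fail=1;  out {2}∪∅={2}
  n9('cba'): parent n3 fail=4; on 'a' 4→0 → fail=0;  out ∅∪∅=∅
  n10('cbab'): parent n9 fail=0; on 'b' 0 → fail=4;  out {4}∪{5}={4,5}

Text stream:
i=0 'c': node 0→1
i=1 'b': node 1→3  → match P1@[0:1],P5@[1:1]
i=2 'c': node 3→5 (via fail)
i=3 'b': node 5→3 (via fail)  → match P1@[2:3],P5@[3:3]
i=4 'a': node 3→9
i=5 'b': node 9→10  → match P4@[2:5],P5@[5:5]
i=6 'd': node 10→7 (via fail)
i=7 'c': node 7→8  → match P3@[6:7]
i=8 'd': node 8→2 (via fail)  → match P0@[7:8]
i=9 'b': node 2→4 (via fail)  → match P5@[9:9]
i=10 'd': node 4→7 (via fail)
i=11 'c': node 7→8  → match P3@[10:11]
i=12 'b': node 8→3 (via fail)  → match P1@[11:12],P5@[12:12]
i=13 'c': node 3→5 (via fail)
i=14 'b': node 5→3 (via fail)  → match P1@[13:14],P5@[14:14]
i=15 'c': node 3→5 (via fail)
i=16 'b': node 5→3 (via fail)  → match P1@[15:16],P5@[16:16]
i=17 'c': node 3→5 (via fail)
i=18 'c': node 5→6  → match P2@[16:18]
i=19 'b': node 6→3 (via fail)  → match P1@[18:19],P5@[19:19]
i=20 'c': node 3→5 (via fail)
i=21 'c': node 5→6  → match P2@[19:21]
i=22 'b': node 6→3 (via fail)  → match P1@[21:22],P5@[22:22]
i=23 'd': node 3→7 (via fail)
i=24 'c': node 7→8  → match P3@[23:24]
i=25 'c': node 8→1 (via fail)
i=26 'b': node 1→3  → match P1@[25:26],P5@[26:26]
i=27 'b': node 3→4 (via fail)  → match P5@[27:27]
i=28 'a': node 4→0 (via fail)
i=29 'c': node 0→1

Matches: [[1,1],[1,5],[3,1],[3,5],[5,4],[5,5],[7,3],[8,0],[9,5],[11,3],[12,1],[12,5],[14,1],[14,5],[16,1],[16,5],[18,2],[19,1],[19,5],[21,2],[22,1],[22,5],[24,3],[26,1],[26,5],[27,5]]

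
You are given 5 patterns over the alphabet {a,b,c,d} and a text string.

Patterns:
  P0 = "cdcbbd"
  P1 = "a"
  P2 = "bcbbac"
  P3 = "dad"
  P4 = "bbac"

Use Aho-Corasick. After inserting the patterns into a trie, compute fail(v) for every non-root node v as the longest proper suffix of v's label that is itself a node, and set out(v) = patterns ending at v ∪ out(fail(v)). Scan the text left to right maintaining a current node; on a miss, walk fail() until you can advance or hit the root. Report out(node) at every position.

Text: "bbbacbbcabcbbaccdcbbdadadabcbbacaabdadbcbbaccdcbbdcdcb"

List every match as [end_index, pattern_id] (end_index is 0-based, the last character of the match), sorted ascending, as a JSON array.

Build automaton:
Trie (insert patterns):
  0='ε' goto a→7 b→8 c→1 d→14
  1='c' goto d→2
  2='cd' goto c→3
  3='cdc' goto b→4
  4='cdcb' goto b→5
  5='cdcbb' goto d→6
  6='cdcbbd' goto ·  [P0 ends]
  7='a' goto ·  [P1 ends]
  8='b' goto b→17 c→9
  9='bc' goto b→10
  10='bcb' goto b→11
  11='bcbb' goto a→12
  12='bcbba' goto c→13
  13='bcbbac' goto ·  [P2 ends]
  14='d' goto a→15
  15='da' goto d→16
  16='dad' goto ·  [P3 ends]
  17='bb' goto a→18
  18='bba' goto c→19
  19='bbac' goto ·  [P4 ends]

Failure links (BFS by depth):
  n1('c'): parent n0 fail=0; on 'c' 0 → fail=0;  out ∅∪∅=∅
  n7('a'): parent n0 fail=0; on 'a' 0 → fail=0;  out {1}∪∅={1}
  n8('b'): parent n0 fail=0; on 'b' 0 → fail=0;  out ∅∪∅=∅
  n14('d'): parent n0 fail=0; on 'd' 0 → fail=0;  out ∅∪∅=∅
  n2('cd'): parent n1 fail=0; on 'd' 0 → fail=14;  out ∅∪∅=∅
  n9('bc'): parent n8 fail=0; on 'c' 0 → fail=1;  out ∅∪∅=∅
  n15('da'): parent n14 fail=0; on 'a' 0 → fail=7;  out ∅∪{1}={1}
  n17('bb'): parent n8 fail=0; on 'b' 0 → fail=8;  out ∅∪∅=∅
  n3('cdc'): parent n2 fail=14; on 'c' 14→0 → fail=1;  out ∅∪∅=∅
  n10('bcb'): parent n9 fail=1; on 'b' 1→0 → fail=8;  out ∅∪∅=∅
  n16('dad'): parent n15 fail=7; on 'd' 7→0 → fail=14;  out {3}∪∅={3}
  n18('bba'): parent n17 fail=8; on 'a' 8→0 → fail=7;  out ∅∪{1}={1}
  n4('cdcb'): parent n3 fail=1; on 'b' 1→0 → fail=8;  out ∅∪∅=∅
  n11('bcbb'): parent n10 fail=8; on 'b' 8 → fail=17;  out ∅∪∅=∅
  n19('bbac'): parent n18 fail=7; on 'c' 7→0 → fail=1;  out {4}∪∅={4}
  n5('cdcbb'): parent n4 fail=8; on 'b' 8 → fail=17;  out ∅∪∅=∅
  n12('bcbba'): parent n11 fail=17; on 'a' 17 → fail=18;  out ∅∪{1}={1}
  n6('cdcbbd'): parent n5 fail=17; on 'd' 17→8→0 → fail=14;  out {0}∪∅={0}
  n13('bcbbac'): parent n12 fail=18; on 'c' 18 → fail=19;  out {2}∪{4}={2,4}

Run:
[0] read 'b'  n0⇒n8
[1] read 'b'  n8⇒n17
[2] read 'b'  n17⇒n17 ·f
[3] read 'a'  n17⇒n18  → match P1@[3:3]
[4] read 'c'  n18⇒n19  → match P4@[1:4]
[5] read 'b'  n19⇒n8 ·f
[6] read 'b'  n8⇒n17
[7] read 'c'  n17⇒n9 ·f
[8] read 'a'  n9⇒n7 ·f  → match P1@[8:8]
[9] read 'b'  n7⇒n8 ·f
[10] read 'c'  n8⇒n9
[11] read 'b'  n9⇒n10
[12] read 'b'  n10⇒n11
[13] read 'a'  n11⇒n12  → match P1@[13:13]
[14] read 'c'  n12⇒n13  → match P2@[9:14],P4@[11:14]
[15] read 'c'  n13⇒n1 ·f
[16] read 'd'  n1⇒n2
[17] read 'c'  n2⇒n3
[18] read 'b'  n3⇒n4
[19] read 'b'  n4⇒n5
[20] read 'd'  n5⇒n6  → match P0@[15:20]
[21] read 'a'  n6⇒n15 ·f  → match P1@[21:21]
[22] read 'd'  n15⇒n16  → match P3@[20:22]
[23] read 'a'  n16⇒n15 ·f  → match P1@[23:23]
[24] read 'd'  n15⇒n16  → match P3@[22:24]
[25] read 'a'  n16⇒n15 ·f  → match P1@[25:25]
[26] read 'b'  n15⇒n8 ·f
[27] read 'c'  n8⇒n9
[28] read 'b'  n9⇒n10
[29] read 'b'  n10⇒n11
[30] read 'a'  n11⇒n12  → match P1@[30:30]
[31] read 'c'  n12⇒n13  → match P2@[26:31],P4@[28:31]
[32] read 'a'  n13⇒n7 ·f  → match P1@[32:32]
[33] read 'a'  n7⇒n7 ·f  → match P1@[33:33]
[34] read 'b'  n7⇒n8 ·f
[35] read 'd'  n8⇒n14 ·f
[36] read 'a'  n14⇒n15  → match P1@[36:36]
[37] read 'd'  n15⇒n16  → match P3@[35:37]
[38] read 'b'  n16⇒n8 ·f
[39] read 'c'  n8⇒n9
[40] read 'b'  n9⇒n10
[41] read 'b'  n10⇒n11
[42] read 'a'  n11⇒n12  → match P1@[42:42]
[43] read 'c'  n12⇒n13  → match P2@[38:43],P4@[40:43]
[44] read 'c'  n13⇒n1 ·f
[45] read 'd'  n1⇒n2
[46] read 'c'  n2⇒n3
[47] read 'b'  n3⇒n4
[48] read 'b'  n4⇒n5
[49] read 'd'  n5⇒n6  → match P0@[44:49]
[50] read 'c'  n6⇒n1 ·f
[51] read 'd'  n1⇒n2
[52] read 'c'  n2⇒n3
[53] read 'b'  n3⇒n4

All matches (sorted): [[3,1],[4,4],[8,1],[13,1],[14,2],[14,4],[20,0],[21,1],[22,3],[23,1],[24,3],[25,1],[30,1],[31,2],[31,4],[32,1],[33,1],[36,1],[37,3],[42,1],[43,2],[43,4],[49,0]]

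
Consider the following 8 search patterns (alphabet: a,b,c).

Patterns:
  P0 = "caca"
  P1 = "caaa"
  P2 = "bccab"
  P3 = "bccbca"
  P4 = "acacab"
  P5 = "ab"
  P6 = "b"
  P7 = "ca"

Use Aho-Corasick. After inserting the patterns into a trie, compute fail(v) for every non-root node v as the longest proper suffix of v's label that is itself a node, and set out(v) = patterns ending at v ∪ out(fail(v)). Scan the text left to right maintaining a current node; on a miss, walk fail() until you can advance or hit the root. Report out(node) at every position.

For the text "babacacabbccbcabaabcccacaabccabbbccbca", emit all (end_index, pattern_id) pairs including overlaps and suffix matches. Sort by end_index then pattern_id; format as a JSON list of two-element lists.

Construct AC machine:
Trie (insert patterns):
  0='ε' goto a→15 b→7 c→1
  1='c' goto a→2
  2='ca' goto a→5 c→3  ←P7
  3='cac' goto a→4
  4='caca' goto ·  ←P0
  5='caa' goto a→6
  6='caaa' goto ·  ←P1
  7='b' goto c→8  ←P6
  8='bc' goto c→9
  9='bcc' goto a→10 b→12
  10='bcca' goto b→11
  11='bccab' goto ·  ←P2
  12='bccb' goto c→13
  13='bccbc' goto a→14
  14='bccbca' goto ·  ←P3
  15='a' goto b→21 c→16
  16='ac' goto a→17
  17='aca' goto c→18
  18='acac' goto a→19
  19='acaca' goto b→20
  20='acacab' goto ·  ←P4
  21='ab' goto ·  ←P5

Failure links (BFS by depth):
  fail(1) 'c': from fail(0)=0 chase 'c': 0 ⇒ 0;  out=∅∪out(0)=∅
  fail(7) 'b': from fail(0)=0 chase 'b': 0 ⇒ 0;  out={6}∪out(0)={6}
  fail(15) 'a': from fail(0)=0 chase 'a': 0 ⇒ 0;  out=∅∪out(0)=∅
  fail(2) 'ca': from fail(1)=0 chase 'a': 0 ⇒ 15;  out={7}∪out(15)={7}
  fail(8) 'bc': from fail(7)=0 chase 'c': 0 ⇒ 1;  out=∅∪out(1)=∅
  fail(16) 'ac': from fail(15)=0 chase 'c': 0 ⇒ 1;  out=∅∪out(1)=∅
  fail(21) 'ab': from fail(15)=0 chase 'b': 0 ⇒ 7;  out={5}∪out(7)={5,6}
  fail(3) 'cac': from fail(2)=15 chase 'c': 15 ⇒ 16;  out=∅∪out(16)=∅
  fail(5) 'caa': from fail(2)=15 chase 'a': 15→0 ⇒ 15;  out=∅∪out(15)=∅
  fail(9) 'bcc': from fail(8)=1 chase 'c': 1→0 ⇒ 1;  out=∅∪out(1)=∅
  fail(17) 'aca': from fail(16)=1 chase 'a': 1 ⇒ 2;  out=∅∪out(2)={7}
  fail(4) 'caca': from fail(3)=16 chase 'a': 16 ⇒ 17;  out={0}∪out(17)={0,7}
  fail(6) 'caaa': from fail(5)=15 chase 'a': 15→0 ⇒ 15;  out={1}∪out(15)={1}
  fail(10) 'bcca': from fail(9)=1 chase 'a': 1 ⇒ 2;  out=∅∪out(2)={7}
  fail(12) 'bccb': from fail(9)=1 chase 'b': 1→0 ⇒ 7;  out=∅∪out(7)={6}
  fail(18) 'acac': from fail(17)=2 chase 'c': 2 ⇒ 3;  out=∅∪out(3)=∅
  fail(11) 'bccab': from fail(10)=2 chase 'b': 2→15 ⇒ 21;  out={2}∪out(21)={2,5,6}
  fail(13) 'bccbc': from fail(12)=7 chase 'c': 7 ⇒ 8;  out=∅∪out(8)=∅
  fail(19) 'acaca': from fail(18)=3 chase 'a': 3 ⇒ 4;  out=∅∪out(4)={0,7}
  fail(14) 'bccbca': from fail(13)=8 chase 'a': 8→1 ⇒ 2;  out={3}∪out(2)={3,7}
  fail(20) 'acacab': from fail(19)=4 chase 'b': 4→17→2→15 ⇒ 21;  out={4}∪out(21)={4,5,6}

Text stream:
[0] read 'b'  n0⇒n7  ** P6@[0:0]
[1] read 'a'  n7⇒n15 ·f
[2] read 'b'  n15⇒n21  ** P5@[1:2],P6@[2:2]
[3] read 'a'  n21⇒n15 ·f
[4] read 'c'  n15⇒n16
[5] read 'a'  n16⇒n17  ** P7@[4:5]
[6] read 'c'  n17⇒n18
[7] read 'a'  n18⇒n19  ** P0@[4:7],P7@[6:7]
[8] read 'b'  n19⇒n20  ** P4@[3:8],P5@[7:8],P6@[8:8]
[9] read 'b'  n20⇒n7 ·f  ** P6@[9:9]
[10] read 'c'  n7⇒n8
[11] read 'c'  n8⇒n9
[12] read 'b'  n9⇒n12  ** P6@[12:12]
[13] read 'c'  n12⇒n13
[14] read 'a'  n13⇒n14  ** P3@[9:14],P7@[13:14]
[15] read 'b'  n14⇒n21 ·f  ** P5@[14:15],P6@[15:15]
[16] read 'a'  n21⇒n15 ·f
[17] read 'a'  n15⇒n15 ·f
[18] read 'b'  n15⇒n21  ** P5@[17:18],P6@[18:18]
[19] read 'c'  n21⇒n8 ·f
[20] read 'c'  n8⇒n9
[21] read 'c'  n9⇒n1 ·f
[22] read 'a'  n1⇒n2  ** P7@[21:22]
[23] read 'c'  n2⇒n3
[24] read 'a'  n3⇒n4  ** P0@[21:24],P7@[23:24]
[25] read 'a'  n4⇒n5 ·f
[26] read 'b'  n5⇒n21 ·f  ** P5@[25:26],P6@[26:26]
[27] read 'c'  n21⇒n8 ·f
[28] read 'c'  n8⇒n9
[29] read 'a'  n9⇒n10  ** P7@[28:29]
[30] read 'b'  n10⇒n11  ** P2@[26:30],P5@[29:30],P6@[30:30]
[31] read 'b'  n11⇒n7 ·f  ** P6@[31:31]
[32] read 'b'  n7⇒n7 ·f  ** P6@[32:32]
[33] read 'c'  n7⇒n8
[34] read 'c'  n8⇒n9
[35] read 'b'  n9⇒n12  ** P6@[35:35]
[36] read 'c'  n12⇒n13
[37] read 'a'  n13⇒n14  ** P3@[32:37],P7@[36:37]

Matches: [[0,6],[2,5],[2,6],[5,7],[7,0],[7,7],[8,4],[8,5],[8,6],[9,6],[12,6],[14,3],[14,7],[15,5],[15,6],[18,5],[18,6],[22,7],[24,0],[24,7],[26,5],[26,6],[29,7],[30,2],[30,5],[30,6],[31,6],[32,6],[35,6],[37,3],[37,7]]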